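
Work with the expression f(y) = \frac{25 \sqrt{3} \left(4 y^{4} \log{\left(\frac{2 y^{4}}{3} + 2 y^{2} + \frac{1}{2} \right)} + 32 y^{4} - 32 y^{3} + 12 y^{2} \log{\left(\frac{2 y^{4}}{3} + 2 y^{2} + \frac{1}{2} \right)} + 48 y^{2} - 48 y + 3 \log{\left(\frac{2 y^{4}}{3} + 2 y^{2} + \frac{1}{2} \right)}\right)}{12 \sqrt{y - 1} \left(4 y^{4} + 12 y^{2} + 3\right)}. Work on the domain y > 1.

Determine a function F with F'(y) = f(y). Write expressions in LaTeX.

Recognize the product-rule pattern: f = u'v + uv' with u = \frac{25 \sqrt{3 y - 3}}{6}, v = \log{\left(\frac{2 y^{4}}{3} + 2 y^{2} + \frac{1}{2} \right)}, so integration by parts undoes it.
Check: d/dy[\frac{25 \sqrt{3} \sqrt{y - 1} \log{\left(\frac{2 y^{4}}{3} + 2 y^{2} + \frac{1}{2} \right)}}{6}] = \frac{100 \sqrt{3} y^{4} \log{\left(\frac{2 y^{4}}{3} + 2 y^{2} + \frac{1}{2} \right)} + 800 \sqrt{3} y^{4} - 800 \sqrt{3} y^{3} + 300 \sqrt{3} y^{2} \log{\left(\frac{2 y^{4}}{3} + 2 y^{2} + \frac{1}{2} \right)} + 1200 \sqrt{3} y^{2} - 1200 \sqrt{3} y + 75 \sqrt{3} \log{\left(\frac{2 y^{4}}{3} + 2 y^{2} + \frac{1}{2} \right)}}{48 y^{4} \sqrt{y - 1} + 144 y^{2} \sqrt{y - 1} + 36 \sqrt{y - 1}}, which equals f(y).

An antiderivative is F(y) = \frac{25 \sqrt{3} \sqrt{y - 1} \log{\left(\frac{2 y^{4}}{3} + 2 y^{2} + \frac{1}{2} \right)}}{6}.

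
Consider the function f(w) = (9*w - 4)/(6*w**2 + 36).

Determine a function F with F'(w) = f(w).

An antiderivative is F(w) = 3*log(w**2 + 6)/4 - sqrt(6)*atan(sqrt(6)*w/6)/9.

Check any antiderivative F(w) by computing F'(w) and comparing it with f(w).
Check: d/dw[3*log(w**2 + 6)/4 - sqrt(6)*atan(sqrt(6)*w/6)/9] = (9*w - 4)/(6*w**2 + 36) = f(w).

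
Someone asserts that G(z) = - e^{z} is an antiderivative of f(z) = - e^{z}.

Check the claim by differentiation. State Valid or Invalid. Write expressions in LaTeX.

d/dz[G] = - e^{z}
This equals f(z) exactly, so the claim holds.

Valid - differentiating G returns exactly f.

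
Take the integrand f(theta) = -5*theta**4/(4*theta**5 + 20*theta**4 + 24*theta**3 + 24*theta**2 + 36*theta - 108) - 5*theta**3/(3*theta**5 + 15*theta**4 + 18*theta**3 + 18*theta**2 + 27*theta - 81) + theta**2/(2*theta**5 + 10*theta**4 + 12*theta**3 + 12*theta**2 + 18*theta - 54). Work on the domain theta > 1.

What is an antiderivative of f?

An antiderivative is F(theta) = (-29*(theta + 3)*log(theta - 1) - 771*(theta + 3)*log(theta + 3) - 80*(theta + 3)*log(theta**2 + 3) + 136*sqrt(3)*(theta + 3)*atan(sqrt(3)*theta/3) - 828)/(768*(theta + 3)).

The denominator factors as 12*(theta - 1)*(theta + 3)**2*(theta**2 + 3); partial fractions split f into directly integrable pieces: -(20*theta - 51)/(96*(theta**2 + 3)) - 257/(256*(theta + 3)) + 69/(64*(theta + 3)**2) - 29/(768*(theta - 1)).
Check: d/dtheta[(-29*(theta + 3)*log(theta - 1) - 771*(theta + 3)*log(theta + 3) - 80*(theta + 3)*log(theta**2 + 3) + 136*sqrt(3)*(theta + 3)*atan(sqrt(3)*theta/3) - 828)/(768*(theta + 3))] = (-15*theta**4 - 20*theta**3 + 6*theta**2)/(12*theta**5 + 60*theta**4 + 72*theta**3 + 72*theta**2 + 108*theta - 324), which equals f(theta).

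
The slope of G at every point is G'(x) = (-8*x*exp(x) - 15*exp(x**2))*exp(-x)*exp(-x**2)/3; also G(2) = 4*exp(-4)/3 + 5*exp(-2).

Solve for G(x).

G(x) = (4*exp(x) + 15*exp(x**2))*exp(-x)*exp(-x**2)/3

Recover the given G'(x) by differentiating a candidate G(x); any mismatch rules it out.
A general antiderivative is 4*exp(-x**2)/3 + 5*exp(-x) + C.
The condition gives C = 4*exp(-4)/3 + 5*exp(-2) - (4*exp(-4)/3 + 5*exp(-2)) = 0.
So G(x) = (4*exp(x) + 15*exp(x**2))*exp(-x)*exp(-x**2)/3.
Check: d/dx[(4*exp(x) + 15*exp(x**2))*exp(-x)*exp(-x**2)/3] = (-8*x*exp(x) - 15*exp(x**2))*exp(-x)*exp(-x**2)/3 = G'(x).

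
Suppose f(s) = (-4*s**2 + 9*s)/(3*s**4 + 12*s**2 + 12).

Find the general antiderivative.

Whatever form F(s) takes, F'(s) = f(s) is non-negotiable.
Check: d/ds[4*s/(6*s**2 + 12) - sqrt(2)*atan(sqrt(2)*s/2)/3 - 9/(6*s**2 + 12)] = (-4*s**2 + 9*s)/(3*s**4 + 12*s**2 + 12) = f(s).

F(s) = 4*s/(6*s**2 + 12) - sqrt(2)*atan(sqrt(2)*s/2)/3 - 9/(6*s**2 + 12) + C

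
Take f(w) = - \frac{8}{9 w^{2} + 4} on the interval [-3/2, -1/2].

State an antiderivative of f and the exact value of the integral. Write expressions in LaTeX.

Any candidate F(w) must reproduce f(w) exactly when differentiated.
F(w) = - \frac{4 \operatorname{atan}{\left(\frac{3 w}{2} \right)}}{3} is an antiderivative of f.
Check: d/dw[- \frac{4 \operatorname{atan}{\left(\frac{3 w}{2} \right)}}{3}] = - \frac{8}{9 w^{2} + 4} = f(w).
F(-1/2) = \frac{4 \operatorname{atan}{\left(\frac{3}{4} \right)}}{3}; F(-3/2) = \frac{4 \operatorname{atan}{\left(\frac{9}{4} \right)}}{3}.
Integral = F(-1/2) - F(-3/2) = - \frac{4 \operatorname{atan}{\left(\frac{9}{4} \right)}}{3} + \frac{4 \operatorname{atan}{\left(\frac{3}{4} \right)}}{3}.

Antiderivative: F(w) = - \frac{4 \operatorname{atan}{\left(\frac{3 w}{2} \right)}}{3}; value = - \frac{4 \operatorname{atan}{\left(\frac{9}{4} \right)}}{3} + \frac{4 \operatorname{atan}{\left(\frac{3}{4} \right)}}{3}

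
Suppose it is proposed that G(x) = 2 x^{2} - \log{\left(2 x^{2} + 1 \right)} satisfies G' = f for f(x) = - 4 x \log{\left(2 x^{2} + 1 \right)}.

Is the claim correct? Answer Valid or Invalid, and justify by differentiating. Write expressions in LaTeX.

Invalid: d/dx[G] - f = \frac{8 x^{3} \log{\left(2 x^{2} + 1 \right)} + 8 x^{3} + 4 x \log{\left(2 x^{2} + 1 \right)}}{2 x^{2} + 1}, which is not 0.

d/dx[G] = \frac{8 x^{3}}{2 x^{2} + 1}
d/dx[G] - f(x) = \frac{8 x^{3} \log{\left(2 x^{2} + 1 \right)} + 8 x^{3} + 4 x \log{\left(2 x^{2} + 1 \right)}}{2 x^{2} + 1} != 0.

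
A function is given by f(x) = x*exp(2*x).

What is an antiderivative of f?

f has the shape u'v + uv' for u = x/2 - 1/4 and v = exp(2*x) — it is the derivative of the product u*v.
Check: d/dx[x*exp(2*x)/2 - exp(2*x)/4] = x*exp(2*x) = f(x).

An antiderivative is F(x) = x*exp(2*x)/2 - exp(2*x)/4.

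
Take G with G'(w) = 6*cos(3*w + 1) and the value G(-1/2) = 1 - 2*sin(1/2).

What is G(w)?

For G(w) to be correct, d/dw[G] must agree with the stated G'(w) identically.
A general antiderivative is 2*sin(3*w + 1) + C.
The condition gives C = 1 - 2*sin(1/2) - (-2*sin(1/2)) = 1.
So G(w) = 2*sin(3*w + 1) + 1.
Check: d/dw[2*sin(3*w + 1) + 1] = 6*cos(3*w + 1) = G'(w).

G(w) = 2*sin(3*w + 1) + 1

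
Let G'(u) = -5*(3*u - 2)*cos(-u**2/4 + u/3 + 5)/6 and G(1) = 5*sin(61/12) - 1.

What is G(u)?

G(u) = 5*sin(-u**2/4 + u/3 + 5) - 1

G'(u) matches the chain-rule pattern g'(h)*h' with inner function h(u) = -u**2/4 + u/3 + 5; substituting w = h(u) collapses the integral.
A general antiderivative is 5*sin(-u**2/4 + u/3 + 5) + C.
The condition gives C = 5*sin(61/12) - 1 - (5*sin(61/12)) = -1.
So G(u) = 5*sin(-u**2/4 + u/3 + 5) - 1.
Check: d/du[5*sin(-u**2/4 + u/3 + 5) - 1] = -5*u*cos(-u**2/4 + u/3 + 5)/2 + 5*cos(-u**2/4 + u/3 + 5)/3, which equals G'(u).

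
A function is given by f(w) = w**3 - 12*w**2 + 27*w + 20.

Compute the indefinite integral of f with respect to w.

F(w) = (w**2 - 8*w - 5)**2/4 + C

f matches the chain-rule pattern g'(h)*h' with inner function h(w) = w**2/4 - 2*w - 5/4; substituting u = h(w) collapses the integral.
Check: d/dw[(w**2 - 8*w - 5)**2/4] = w**3 - 12*w**2 + 27*w + 20 = f(w).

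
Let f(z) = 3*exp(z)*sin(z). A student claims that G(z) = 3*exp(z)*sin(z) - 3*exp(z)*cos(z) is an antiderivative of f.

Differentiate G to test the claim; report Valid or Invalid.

Invalid: d/dz[G] - f = 3*exp(z)*sin(z), which is not 0.

d/dz[G] = 6*exp(z)*sin(z)
d/dz[G] - f(z) = 3*exp(z)*sin(z) != 0.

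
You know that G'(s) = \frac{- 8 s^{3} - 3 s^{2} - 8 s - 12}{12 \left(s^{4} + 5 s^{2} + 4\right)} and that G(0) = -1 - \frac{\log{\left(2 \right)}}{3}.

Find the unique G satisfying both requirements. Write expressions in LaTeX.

The proposed G(s) is checked by its d/ds: the result must match the given G'(s).
A general antiderivative is - \frac{\log{\left(\frac{s^{2}}{2} + 2 \right)}}{3} - \frac{\operatorname{atan}{\left(s \right)}}{4} + C.
The condition gives C = -1 - \frac{\log{\left(2 \right)}}{3} - (- \frac{\log{\left(2 \right)}}{3}) = -1.
So G(s) = \frac{- 4 \log{\left(\frac{s^{2}}{2} + 2 \right)} - 3 \operatorname{atan}{\left(s \right)} - 12}{12}.
Check: d/ds[\frac{- 4 \log{\left(\frac{s^{2}}{2} + 2 \right)} - 3 \operatorname{atan}{\left(s \right)} - 12}{12}] = \frac{- 8 s^{3} - 3 s^{2} - 8 s - 12}{12 s^{4} + 60 s^{2} + 48}, which equals G'(s).

G(s) = \frac{- 4 \log{\left(\frac{s^{2}}{2} + 2 \right)} - 3 \operatorname{atan}{\left(s \right)} - 12}{12}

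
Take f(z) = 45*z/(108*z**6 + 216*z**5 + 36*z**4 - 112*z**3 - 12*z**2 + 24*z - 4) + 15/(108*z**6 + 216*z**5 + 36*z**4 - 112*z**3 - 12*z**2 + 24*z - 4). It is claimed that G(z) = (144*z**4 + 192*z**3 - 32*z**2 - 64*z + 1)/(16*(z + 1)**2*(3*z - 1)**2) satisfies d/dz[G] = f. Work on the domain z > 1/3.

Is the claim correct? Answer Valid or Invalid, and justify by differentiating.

d/dz[G] = (45*z + 15)/(108*z**6 + 216*z**5 + 36*z**4 - 112*z**3 - 12*z**2 + 24*z - 4)
This equals f(z) exactly, so the claim holds.

Valid - differentiating G returns exactly f.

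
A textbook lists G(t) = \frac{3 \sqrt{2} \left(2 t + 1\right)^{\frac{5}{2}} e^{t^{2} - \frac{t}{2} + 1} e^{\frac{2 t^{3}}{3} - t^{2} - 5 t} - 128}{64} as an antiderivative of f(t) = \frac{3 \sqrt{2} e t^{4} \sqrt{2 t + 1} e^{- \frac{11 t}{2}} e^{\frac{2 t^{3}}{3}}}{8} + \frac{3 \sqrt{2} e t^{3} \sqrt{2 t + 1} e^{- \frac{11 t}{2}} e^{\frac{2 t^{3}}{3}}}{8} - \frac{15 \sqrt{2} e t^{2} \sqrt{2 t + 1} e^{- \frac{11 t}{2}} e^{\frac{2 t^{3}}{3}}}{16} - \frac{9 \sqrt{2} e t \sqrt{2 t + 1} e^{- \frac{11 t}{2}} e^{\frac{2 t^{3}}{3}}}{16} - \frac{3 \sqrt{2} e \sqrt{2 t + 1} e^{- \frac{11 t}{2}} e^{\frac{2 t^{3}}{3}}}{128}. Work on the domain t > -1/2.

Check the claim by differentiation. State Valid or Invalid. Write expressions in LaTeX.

d/dt[G] = \frac{3 \sqrt{2} e t^{4} \sqrt{2 t + 1} e^{- \frac{11 t}{2}} e^{\frac{2 t^{3}}{3}}}{8} + \frac{3 \sqrt{2} e t^{3} \sqrt{2 t + 1} e^{- \frac{11 t}{2}} e^{\frac{2 t^{3}}{3}}}{8} - \frac{15 \sqrt{2} e t^{2} \sqrt{2 t + 1} e^{- \frac{11 t}{2}} e^{\frac{2 t^{3}}{3}}}{16} - \frac{9 \sqrt{2} e t \sqrt{2 t + 1} e^{- \frac{11 t}{2}} e^{\frac{2 t^{3}}{3}}}{16} - \frac{3 \sqrt{2} e \sqrt{2 t + 1} e^{- \frac{11 t}{2}} e^{\frac{2 t^{3}}{3}}}{128}
This equals f(t) exactly, so the claim holds.

Valid - the claim checks out under differentiation.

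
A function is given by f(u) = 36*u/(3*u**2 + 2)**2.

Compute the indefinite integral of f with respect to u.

F(u) = -6/(3*u**2 + 2) + C

The substitution w = 3*u**2/2 + 1 works: f is exactly (dF/dw)*(dw/du) for that inner function.
Check: d/du[-6/(3*u**2 + 2)] = 36*u/(9*u**4 + 12*u**2 + 4), which equals f(u).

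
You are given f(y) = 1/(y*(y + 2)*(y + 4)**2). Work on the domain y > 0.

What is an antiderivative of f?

Factor the denominator (y*(y + 2)*(y + 4)**2) and decompose: f = 3/(32*(y + 4)) + 1/(8*(y + 4)**2) - 1/(8*(y + 2)) + 1/(32*y); each piece integrates to a log, atan, or power term.
Check: d/dy[log(y)/32 - log(y + 2)/8 + 3*log(y + 4)/32 - 1/(8*y + 32)] = 1/(y**4 + 10*y**3 + 32*y**2 + 32*y), which equals f(y).

An antiderivative is F(y) = log(y)/32 - log(y + 2)/8 + 3*log(y + 4)/32 - 1/(8*y + 32).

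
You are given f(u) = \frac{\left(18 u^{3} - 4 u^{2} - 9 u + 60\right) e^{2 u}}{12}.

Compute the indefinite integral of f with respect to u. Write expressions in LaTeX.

Recognize the product-rule pattern: f = v'r + vr' with v = \frac{3 u^{3}}{4} - \frac{31 u^{2}}{24} + \frac{11 u}{12} + \frac{49}{24}, r = e^{2 u}, so integration by parts undoes it.
Check: d/du[\frac{3 u^{3} e^{2 u}}{4} - \frac{31 u^{2} e^{2 u}}{24} + \frac{11 u e^{2 u}}{12} + \frac{49 e^{2 u}}{24}] = \frac{3 u^{3} e^{2 u}}{2} - \frac{u^{2} e^{2 u}}{3} - \frac{3 u e^{2 u}}{4} + 5 e^{2 u}, which equals f(u).

F(u) = \frac{3 u^{3} e^{2 u}}{4} - \frac{31 u^{2} e^{2 u}}{24} + \frac{11 u e^{2 u}}{12} + \frac{49 e^{2 u}}{24} + C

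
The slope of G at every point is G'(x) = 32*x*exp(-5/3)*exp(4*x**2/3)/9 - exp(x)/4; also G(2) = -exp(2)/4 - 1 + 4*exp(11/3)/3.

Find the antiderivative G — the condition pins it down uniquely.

The integrand splits into summands that can be handled one at a time.
A general antiderivative is -exp(x)/4 + 4*exp(4*x**2/3 - 5/3)/3 + C.
The condition gives C = -exp(2)/4 - 1 + 4*exp(11/3)/3 - (-exp(2)/4 + 4*exp(11/3)/3) = -1.
So G(x) = -exp(x)/4 + 4*exp(4*x**2/3 - 5/3)/3 - 1.
Check: d/dx[-exp(x)/4 + 4*exp(4*x**2/3 - 5/3)/3 - 1] = 32*x*exp(-5/3)*exp(4*x**2/3)/9 - exp(x)/4 = G'(x).

G(x) = -exp(x)/4 + 4*exp(4*x**2/3 - 5/3)/3 - 1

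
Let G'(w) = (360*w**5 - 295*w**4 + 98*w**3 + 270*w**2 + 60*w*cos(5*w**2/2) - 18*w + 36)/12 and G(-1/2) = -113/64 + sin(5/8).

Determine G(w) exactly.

Check a candidate G(w) by differentiating: d/dw[G] must match the given G'(w).
A general antiderivative is (-3*w**3 + w**2/4 - w)*(-5*w**3/3 + 3*w**2/2 - 3) + sin(5*w**2/2) + C.
The condition gives C = -113/64 + sin(5/8) - (-145/64 + sin(5/8)) = 1/2.
So G(w) = 5*w**6 - 59*w**5/12 + 49*w**4/24 + 15*w**3/2 - 3*w**2/4 + 3*w + sin(5*w**2/2) + 1/2.
Check: d/dw[5*w**6 - 59*w**5/12 + 49*w**4/24 + 15*w**3/2 - 3*w**2/4 + 3*w + sin(5*w**2/2) + 1/2] = 30*w**5 - 295*w**4/12 + 49*w**3/6 + 45*w**2/2 + 5*w*cos(5*w**2/2) - 3*w/2 + 3, which equals G'(w).

G(w) = 5*w**6 - 59*w**5/12 + 49*w**4/24 + 15*w**3/2 - 3*w**2/4 + 3*w + sin(5*w**2/2) + 1/2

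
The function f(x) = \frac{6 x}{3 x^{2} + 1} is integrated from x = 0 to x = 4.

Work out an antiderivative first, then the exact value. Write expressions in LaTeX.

The substitution u = 2 x^{2} + \frac{2}{3} works: f is exactly (dF/du)*(du/dx) for that inner function.
F(x) = \log{\left(2 x^{2} + \frac{2}{3} \right)} is an antiderivative of f.
Check: d/dx[\log{\left(2 x^{2} + \frac{2}{3} \right)}] = \frac{6 x}{3 x^{2} + 1} = f(x).
F(4) = \log{\left(\frac{98}{3} \right)}; F(0) = \log{\left(\frac{2}{3} \right)}.
Integral = F(4) - F(0) = - \log{\left(\frac{2}{3} \right)} + \log{\left(\frac{98}{3} \right)}.

Antiderivative: F(x) = \log{\left(2 x^{2} + \frac{2}{3} \right)}; value = - \log{\left(\frac{2}{3} \right)} + \log{\left(\frac{98}{3} \right)}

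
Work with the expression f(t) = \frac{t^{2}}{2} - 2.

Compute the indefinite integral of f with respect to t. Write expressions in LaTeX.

F(t) = \frac{t \left(t^{2} - 12\right)}{6} + C

Any candidate F(t) must reproduce f(t) exactly when differentiated.
Check: d/dt[\frac{t \left(t^{2} - 12\right)}{6}] = \frac{t^{2}}{2} - 2 = f(t).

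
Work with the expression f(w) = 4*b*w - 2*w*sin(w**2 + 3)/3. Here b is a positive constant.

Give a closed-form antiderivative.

The integrand splits into summands that can be handled one at a time.
Check: d/dw[2*b*w**2 + cos(w**2 + 3)/3] = 4*b*w - 2*w*sin(w**2 + 3)/3 = f(w).

An antiderivative is F(w) = 2*b*w**2 + cos(w**2 + 3)/3.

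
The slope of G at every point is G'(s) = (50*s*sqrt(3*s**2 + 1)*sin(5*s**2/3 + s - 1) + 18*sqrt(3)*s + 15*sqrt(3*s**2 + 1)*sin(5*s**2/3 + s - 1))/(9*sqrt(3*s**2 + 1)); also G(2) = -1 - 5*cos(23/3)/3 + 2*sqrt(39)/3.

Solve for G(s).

G(s) = 2*sqrt(s**2 + 1/3) - 5*cos(5*s**2/3 + s - 1)/3 - 1

A candidate passes only if d/ds[G] lands on the given G'(s) exactly.
A general antiderivative is 2*sqrt(s**2 + 1/3) - 5*cos(5*s**2/3 + s - 1)/3 + C.
The condition gives C = -1 - 5*cos(23/3)/3 + 2*sqrt(39)/3 - (-5*cos(23/3)/3 + 2*sqrt(39)/3) = -1.
So G(s) = 2*sqrt(s**2 + 1/3) - 5*cos(5*s**2/3 + s - 1)/3 - 1.
Check: d/ds[2*sqrt(s**2 + 1/3) - 5*cos(5*s**2/3 + s - 1)/3 - 1] = (50*s*sqrt(3*s**2 + 1)*sin(5*s**2/3 + s - 1) + 18*sqrt(3)*s + 15*sqrt(3*s**2 + 1)*sin(5*s**2/3 + s - 1))/(9*sqrt(3*s**2 + 1)) = G'(s).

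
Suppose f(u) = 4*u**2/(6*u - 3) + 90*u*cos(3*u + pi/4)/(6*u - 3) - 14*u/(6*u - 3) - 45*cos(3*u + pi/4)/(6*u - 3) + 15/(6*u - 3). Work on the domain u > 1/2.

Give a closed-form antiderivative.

The integrand splits into summands that can be handled one at a time.
Check: d/du[u**2/3 - 2*u + 3*log(u - 1/2)/2 + 5*sin(3*u + pi/4)] = (4*u**2 + 90*u*cos(3*u + pi/4) - 14*u - 45*cos(3*u + pi/4) + 15)/(6*u - 3), which equals f(u).

An antiderivative is F(u) = u**2/3 - 2*u + 3*log(u - 1/2)/2 + 5*sin(3*u + pi/4).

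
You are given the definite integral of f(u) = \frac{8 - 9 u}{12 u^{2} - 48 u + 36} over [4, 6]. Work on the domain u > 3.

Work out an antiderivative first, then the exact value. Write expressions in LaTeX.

The denominator factors as 12 \left(u - 3\right) \left(u - 1\right); partial fractions split f into directly integrable pieces: \frac{1}{24 \left(u - 1\right)} - \frac{19}{24 \left(u - 3\right)}.
F(u) = - \frac{19 \log{\left(u - 3 \right)}}{24} + \frac{\log{\left(u - 1 \right)}}{24} is an antiderivative of f.
Check: d/du[- \frac{19 \log{\left(u - 3 \right)}}{24} + \frac{\log{\left(u - 1 \right)}}{24}] = \frac{8 - 9 u}{12 u^{2} - 48 u + 36} = f(u).
F(6) = - \frac{19 \log{\left(3 \right)}}{24} + \frac{\log{\left(5 \right)}}{24}; F(4) = \frac{\log{\left(3 \right)}}{24}.
Integral = F(6) - F(4) = - \frac{5 \log{\left(3 \right)}}{6} + \frac{\log{\left(5 \right)}}{24}.

Antiderivative: F(u) = - \frac{19 \log{\left(u - 3 \right)}}{24} + \frac{\log{\left(u - 1 \right)}}{24}; value = - \frac{5 \log{\left(3 \right)}}{6} + \frac{\log{\left(5 \right)}}{24}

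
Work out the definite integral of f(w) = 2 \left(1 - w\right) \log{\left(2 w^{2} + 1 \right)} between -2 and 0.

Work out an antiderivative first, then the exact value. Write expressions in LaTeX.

Antiderivative: F(w) = - w^{2} \log{\left(2 w^{2} + 1 \right)} + w^{2} + 2 w \log{\left(2 w^{2} + 1 \right)} - 4 w - \frac{\log{\left(w^{2} + \frac{1}{2} \right)}}{2} + 2 \sqrt{2} \operatorname{atan}{\left(\sqrt{2} w \right)}; value = -12 + \frac{\log{\left(2 \right)}}{2} + \frac{\log{\left(\frac{9}{2} \right)}}{2} + 2 \sqrt{2} \operatorname{atan}{\left(2 \sqrt{2} \right)} + 8 \log{\left(9 \right)}

Since d/dw undoes antidifferentiation here, F'(w) = f(w) is required of F(w).
F(w) = - w^{2} \log{\left(2 w^{2} + 1 \right)} + w^{2} + 2 w \log{\left(2 w^{2} + 1 \right)} - 4 w - \frac{\log{\left(w^{2} + \frac{1}{2} \right)}}{2} + 2 \sqrt{2} \operatorname{atan}{\left(\sqrt{2} w \right)} is an antiderivative of f.
Check: d/dw[- w^{2} \log{\left(2 w^{2} + 1 \right)} + w^{2} + 2 w \log{\left(2 w^{2} + 1 \right)} - 4 w - \frac{\log{\left(w^{2} + \frac{1}{2} \right)}}{2} + 2 \sqrt{2} \operatorname{atan}{\left(\sqrt{2} w \right)}] = - 2 w \log{\left(2 w^{2} + 1 \right)} + 2 \log{\left(2 w^{2} + 1 \right)}, which equals f(w).
F(0) = \frac{\log{\left(2 \right)}}{2}; F(-2) = - 8 \log{\left(9 \right)} - 2 \sqrt{2} \operatorname{atan}{\left(2 \sqrt{2} \right)} - \frac{\log{\left(\frac{9}{2} \right)}}{2} + 12.
Integral = F(0) - F(-2) = -12 + \frac{\log{\left(2 \right)}}{2} + \frac{\log{\left(\frac{9}{2} \right)}}{2} + 2 \sqrt{2} \operatorname{atan}{\left(2 \sqrt{2} \right)} + 8 \log{\left(9 \right)}.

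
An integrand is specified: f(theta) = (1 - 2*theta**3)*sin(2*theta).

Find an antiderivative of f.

An antiderivative is F(theta) = (4*theta**3*cos(2*theta) - 6*theta**2*sin(2*theta) - 6*theta*cos(2*theta) + 3*sin(2*theta) - 2*cos(2*theta))/4.

A first test for any F(theta): its theta-derivative must equal f(theta) identically.
Check: d/dtheta[(4*theta**3*cos(2*theta) - 6*theta**2*sin(2*theta) - 6*theta*cos(2*theta) + 3*sin(2*theta) - 2*cos(2*theta))/4] = -2*theta**3*sin(2*theta) + sin(2*theta), which equals f(theta).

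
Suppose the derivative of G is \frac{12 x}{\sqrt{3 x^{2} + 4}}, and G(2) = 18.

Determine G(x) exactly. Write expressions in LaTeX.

G'(x) matches the chain-rule pattern g'(h)*h' with inner function h(x) = 3 x^{2} + 4; substituting u = h(x) collapses the integral.
A general antiderivative is 4 \sqrt{3 x^{2} + 4} + C.
The condition gives C = 18 - (16) = 2.
So G(x) = 4 \sqrt{3 x^{2} + 4} + 2.
Check: d/dx[4 \sqrt{3 x^{2} + 4} + 2] = \frac{12 x}{\sqrt{3 x^{2} + 4}} = G'(x).

G(x) = 4 \sqrt{3 x^{2} + 4} + 2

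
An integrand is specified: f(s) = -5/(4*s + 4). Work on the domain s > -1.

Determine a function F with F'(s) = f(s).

An antiderivative is F(s) = -5*log(s + 1)/4.

Recover f(s) by differentiating a candidate F(s); any mismatch rules it out.
Check: d/ds[-5*log(s + 1)/4] = -5/(4*s + 4) = f(s).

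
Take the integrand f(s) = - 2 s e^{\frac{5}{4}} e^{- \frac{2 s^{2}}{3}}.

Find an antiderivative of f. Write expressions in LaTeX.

The substitution u = \frac{5}{4} - \frac{2 s^{2}}{3} works: f is exactly (dF/du)*(du/ds) for that inner function.
Check: d/ds[\frac{3 e^{\frac{5}{4} - \frac{2 s^{2}}{3}}}{2}] = - 2 s e^{\frac{5}{4}} e^{- \frac{2 s^{2}}{3}} = f(s).

An antiderivative is F(s) = \frac{3 e^{\frac{5}{4} - \frac{2 s^{2}}{3}}}{2}.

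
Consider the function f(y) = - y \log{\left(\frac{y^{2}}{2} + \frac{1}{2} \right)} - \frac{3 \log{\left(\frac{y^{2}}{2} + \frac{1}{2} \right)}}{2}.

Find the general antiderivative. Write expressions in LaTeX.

F(y) = \frac{y^{2} + y \left(- y - 3\right) \log{\left(\frac{y^{2}}{2} + \frac{1}{2} \right)} + 6 y - \log{\left(y^{2} + 1 \right)} - 6 \operatorname{atan}{\left(y \right)}}{2} + C

The integrand splits into summands that can be handled one at a time.
Check: d/dy[\frac{y^{2} + y \left(- y - 3\right) \log{\left(\frac{y^{2}}{2} + \frac{1}{2} \right)} + 6 y - \log{\left(y^{2} + 1 \right)} - 6 \operatorname{atan}{\left(y \right)}}{2}] = - y \log{\left(y^{2} + 1 \right)} + y \log{\left(2 \right)} - \frac{3 \log{\left(y^{2} + 1 \right)}}{2} + \frac{3 \log{\left(2 \right)}}{2}, which equals f(y).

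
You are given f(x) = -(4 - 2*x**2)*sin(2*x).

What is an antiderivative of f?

Any candidate F(x) must reproduce f(x) exactly when differentiated.
Check: d/dx[(-2*x**2*cos(2*x) + 2*x*sin(2*x) + 5*cos(2*x))/2] = 2*x**2*sin(2*x) - 4*sin(2*x), which equals f(x).

An antiderivative is F(x) = (-2*x**2*cos(2*x) + 2*x*sin(2*x) + 5*cos(2*x))/2.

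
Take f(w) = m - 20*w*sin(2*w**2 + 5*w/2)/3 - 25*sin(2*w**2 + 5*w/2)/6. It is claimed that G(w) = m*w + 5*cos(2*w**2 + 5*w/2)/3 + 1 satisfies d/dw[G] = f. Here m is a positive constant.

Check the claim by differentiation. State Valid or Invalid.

d/dw[G] = m - 20*w*sin(2*w**2 + 5*w/2)/3 - 25*sin(2*w**2 + 5*w/2)/6
This equals f(w) exactly, so the claim holds.

Valid: G'(w) = f(w).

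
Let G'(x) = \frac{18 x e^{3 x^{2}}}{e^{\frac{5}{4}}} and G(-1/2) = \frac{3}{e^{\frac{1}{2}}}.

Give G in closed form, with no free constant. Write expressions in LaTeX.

The substitution u = 3 x^{2} - \frac{5}{4} works: G'(x) is exactly (dG/du)*(du/dx) for that inner function.
A general antiderivative is 3 e^{3 x^{2} - \frac{5}{4}} + C.
The condition gives C = \frac{3}{e^{\frac{1}{2}}} - (\frac{3}{e^{\frac{1}{2}}}) = 0.
So G(x) = 3 e^{3 x^{2} - \frac{5}{4}}.
Check: d/dx[3 e^{3 x^{2} - \frac{5}{4}}] = \frac{18 x e^{3 x^{2}}}{e^{\frac{5}{4}}} = G'(x).

G(x) = 3 e^{3 x^{2} - \frac{5}{4}}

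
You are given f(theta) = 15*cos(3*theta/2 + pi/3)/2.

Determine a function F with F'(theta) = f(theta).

An antiderivative is F(theta) = 5*sin(3*theta/2 + pi/3).

For F(theta) to be correct the identity F'(theta) - f(theta) = 0 must hold.
Check: d/dtheta[5*sin(3*theta/2 + pi/3)] = 15*cos(3*theta/2 + pi/3)/2 = f(theta).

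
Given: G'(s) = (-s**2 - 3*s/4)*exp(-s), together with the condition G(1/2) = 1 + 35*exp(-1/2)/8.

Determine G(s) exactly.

G'(s) has the shape u'v + uv' for u = s**2 + 11*s/4 + 11/4 and v = exp(-s) — it is the derivative of the product u*v.
A general antiderivative is (4*s**2 + 11*s + 11)*exp(-s)/4 + C.
The condition gives C = 1 + 35*exp(-1/2)/8 - (35*exp(-1/2)/8) = 1.
So G(s) = (4*s**2 + 11*s + 4*exp(s) + 11)*exp(-s)/4.
Check: d/ds[(4*s**2 + 11*s + 4*exp(s) + 11)*exp(-s)/4] = (-4*s**2 - 3*s)*exp(-s)/4, which equals G'(s).

G(s) = (4*s**2 + 11*s + 4*exp(s) + 11)*exp(-s)/4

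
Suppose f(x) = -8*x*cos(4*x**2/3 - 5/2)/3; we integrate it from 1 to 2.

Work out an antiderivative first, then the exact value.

f matches the chain-rule pattern g'(h)*h' with inner function h(x) = 4*x**2/3 - 5/2; substituting u = h(x) collapses the integral.
F(x) = -sin(4*x**2/3 - 5/2) is an antiderivative of f.
Check: d/dx[-sin(4*x**2/3 - 5/2)] = -8*x*cos(4*x**2/3 - 5/2)/3 = f(x).
F(2) = -sin(17/6); F(1) = sin(7/6).
Integral = F(2) - F(1) = -sin(7/6) - sin(17/6).

Antiderivative: F(x) = -sin(4*x**2/3 - 5/2); value = -sin(7/6) - sin(17/6)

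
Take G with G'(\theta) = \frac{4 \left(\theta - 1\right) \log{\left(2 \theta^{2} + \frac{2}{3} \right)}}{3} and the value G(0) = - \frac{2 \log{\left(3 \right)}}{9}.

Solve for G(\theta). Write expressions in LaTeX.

G(\theta) = \frac{2 \theta^{2} \log{\left(\theta^{2} + \frac{1}{3} \right)}}{3} - \frac{2 \theta^{2}}{3} + \frac{2 \theta^{2} \log{\left(2 \right)}}{3} - \frac{4 \theta \log{\left(\theta^{2} + \frac{1}{3} \right)}}{3} - \frac{4 \theta \log{\left(2 \right)}}{3} + \frac{8 \theta}{3} + \frac{2 \log{\left(\theta^{2} + \frac{1}{3} \right)}}{9} - \frac{8 \sqrt{3} \operatorname{atan}{\left(\sqrt{3} \theta \right)}}{9}

Any candidate G(\theta) must reproduce the stated G'(\theta) exactly.
A general antiderivative is - \frac{2 \theta^{2}}{3} + \frac{8 \theta}{3} + \left(\frac{2 \theta^{2}}{3} - \frac{4 \theta}{3}\right) \log{\left(2 \theta^{2} + \frac{2}{3} \right)} + \frac{2 \log{\left(\theta^{2} + \frac{1}{3} \right)}}{9} - \frac{8 \sqrt{3} \operatorname{atan}{\left(\sqrt{3} \theta \right)}}{9} + C.
The condition gives C = - \frac{2 \log{\left(3 \right)}}{9} - (- \frac{2 \log{\left(3 \right)}}{9}) = 0.
So G(\theta) = \frac{2 \theta^{2} \log{\left(\theta^{2} + \frac{1}{3} \right)}}{3} - \frac{2 \theta^{2}}{3} + \frac{2 \theta^{2} \log{\left(2 \right)}}{3} - \frac{4 \theta \log{\left(\theta^{2} + \frac{1}{3} \right)}}{3} - \frac{4 \theta \log{\left(2 \right)}}{3} + \frac{8 \theta}{3} + \frac{2 \log{\left(\theta^{2} + \frac{1}{3} \right)}}{9} - \frac{8 \sqrt{3} \operatorname{atan}{\left(\sqrt{3} \theta \right)}}{9}.
Check: d/d\theta[\frac{2 \theta^{2} \log{\left(\theta^{2} + \frac{1}{3} \right)}}{3} - \frac{2 \theta^{2}}{3} + \frac{2 \theta^{2} \log{\left(2 \right)}}{3} - \frac{4 \theta \log{\left(\theta^{2} + \frac{1}{3} \right)}}{3} - \frac{4 \theta \log{\left(2 \right)}}{3} + \frac{8 \theta}{3} + \frac{2 \log{\left(\theta^{2} + \frac{1}{3} \right)}}{9} - \frac{8 \sqrt{3} \operatorname{atan}{\left(\sqrt{3} \theta \right)}}{9}] = \frac{4 \theta \log{\left(\theta^{2} + \frac{1}{3} \right)}}{3} + \frac{4 \theta \log{\left(2 \right)}}{3} - \frac{4 \log{\left(\theta^{2} + \frac{1}{3} \right)}}{3} - \frac{4 \log{\left(2 \right)}}{3}, which equals G'(\theta).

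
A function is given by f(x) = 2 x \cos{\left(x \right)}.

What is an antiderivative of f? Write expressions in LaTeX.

An antiderivative is F(x) = 2 \left(x \sin{\left(x \right)} + \cos{\left(x \right)}\right).

Since d/dx undoes antidifferentiation here, F'(x) = f(x) is required of F(x).
Check: d/dx[2 \left(x \sin{\left(x \right)} + \cos{\left(x \right)}\right)] = 2 x \cos{\left(x \right)} = f(x).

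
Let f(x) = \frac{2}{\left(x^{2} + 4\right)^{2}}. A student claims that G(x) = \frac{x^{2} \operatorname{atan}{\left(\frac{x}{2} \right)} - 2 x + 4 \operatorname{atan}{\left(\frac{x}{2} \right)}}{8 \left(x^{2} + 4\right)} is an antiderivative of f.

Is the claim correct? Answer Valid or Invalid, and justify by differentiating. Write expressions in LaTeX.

d/dx[G] = \frac{x^{2}}{2 x^{4} + 16 x^{2} + 32}
d/dx[G] - f(x) = \frac{x^{2} - 4}{2 x^{4} + 16 x^{2} + 32} != 0.

Invalid: d/dx[G] - f = \frac{x^{2} - 4}{2 x^{4} + 16 x^{2} + 32}, which is not 0.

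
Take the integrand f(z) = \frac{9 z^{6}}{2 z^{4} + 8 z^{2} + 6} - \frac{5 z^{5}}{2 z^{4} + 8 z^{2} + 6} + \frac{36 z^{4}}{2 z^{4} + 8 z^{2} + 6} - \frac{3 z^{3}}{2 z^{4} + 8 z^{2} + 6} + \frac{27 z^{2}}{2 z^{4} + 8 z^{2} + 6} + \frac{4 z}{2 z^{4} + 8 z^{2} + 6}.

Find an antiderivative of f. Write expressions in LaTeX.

The integrand splits into summands that can be handled one at a time.
Check: d/dz[\frac{3 z^{3}}{2} - \frac{5 z^{2}}{4} + \frac{\log{\left(z^{2} + 1 \right)}}{4} + 4 \log{\left(z^{2} + 3 \right)}] = \frac{9 z^{6} - 5 z^{5} + 36 z^{4} - 3 z^{3} + 27 z^{2} + 4 z}{2 z^{4} + 8 z^{2} + 6}, which equals f(z).

An antiderivative is F(z) = \frac{3 z^{3}}{2} - \frac{5 z^{2}}{4} + \frac{\log{\left(z^{2} + 1 \right)}}{4} + 4 \log{\left(z^{2} + 3 \right)}.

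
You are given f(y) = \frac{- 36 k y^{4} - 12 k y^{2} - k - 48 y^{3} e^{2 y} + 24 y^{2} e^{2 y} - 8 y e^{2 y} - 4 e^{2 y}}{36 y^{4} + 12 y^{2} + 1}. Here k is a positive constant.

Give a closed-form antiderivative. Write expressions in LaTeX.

An antiderivative is F(y) = - \frac{y \left(6 k y^{2} + k + 4 e^{2 y}\right)}{6 y^{2} + 1}.

Recover f(y) by differentiating a candidate F(y); any mismatch rules it out.
Check: d/dy[- \frac{y \left(6 k y^{2} + k + 4 e^{2 y}\right)}{6 y^{2} + 1}] = \frac{- 36 k y^{4} - 12 k y^{2} - k - 48 y^{3} e^{2 y} + 24 y^{2} e^{2 y} - 8 y e^{2 y} - 4 e^{2 y}}{36 y^{4} + 12 y^{2} + 1} = f(y).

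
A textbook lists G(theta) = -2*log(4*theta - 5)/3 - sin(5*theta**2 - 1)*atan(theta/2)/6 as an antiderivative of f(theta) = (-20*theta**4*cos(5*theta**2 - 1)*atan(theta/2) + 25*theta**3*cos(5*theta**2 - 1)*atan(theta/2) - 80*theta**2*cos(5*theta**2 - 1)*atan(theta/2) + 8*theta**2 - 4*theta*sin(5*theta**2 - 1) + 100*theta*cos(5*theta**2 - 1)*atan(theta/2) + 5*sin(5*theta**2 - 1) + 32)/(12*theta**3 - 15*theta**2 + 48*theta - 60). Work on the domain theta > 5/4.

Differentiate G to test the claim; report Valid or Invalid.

d/dtheta[G] = (-20*theta**4*cos(5*theta**2 - 1)*atan(theta/2) + 25*theta**3*cos(5*theta**2 - 1)*atan(theta/2) - 80*theta**2*cos(5*theta**2 - 1)*atan(theta/2) - 8*theta**2 - 4*theta*sin(5*theta**2 - 1) + 100*theta*cos(5*theta**2 - 1)*atan(theta/2) + 5*sin(5*theta**2 - 1) - 32)/(12*theta**3 - 15*theta**2 + 48*theta - 60)
d/dtheta[G] - f(theta) = -16/(12*theta - 15) != 0.

Invalid: d/dtheta[G] - f = -16/(12*theta - 15), which is not 0.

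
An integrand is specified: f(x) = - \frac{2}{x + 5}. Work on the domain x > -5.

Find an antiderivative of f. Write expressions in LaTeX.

An antiderivative is F(x) = - 2 \log{\left(x + 5 \right)}.

A candidate is checked by its d/dx: the result must match f(x).
Check: d/dx[- 2 \log{\left(x + 5 \right)}] = - \frac{2}{x + 5} = f(x).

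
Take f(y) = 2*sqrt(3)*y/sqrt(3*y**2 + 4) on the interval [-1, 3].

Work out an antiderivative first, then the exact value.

The substitution u = y**2 + 4/3 works: f is exactly (dF/du)*(du/dy) for that inner function.
F(y) = 2*sqrt(y**2 + 4/3) is an antiderivative of f.
Check: d/dy[2*sqrt(y**2 + 4/3)] = 2*sqrt(3)*y/sqrt(3*y**2 + 4) = f(y).
F(3) = 2*sqrt(93)/3; F(-1) = 2*sqrt(21)/3.
Integral = F(3) - F(-1) = -2*sqrt(21)/3 + 2*sqrt(93)/3.

Antiderivative: F(y) = 2*sqrt(y**2 + 4/3); value = -2*sqrt(21)/3 + 2*sqrt(93)/3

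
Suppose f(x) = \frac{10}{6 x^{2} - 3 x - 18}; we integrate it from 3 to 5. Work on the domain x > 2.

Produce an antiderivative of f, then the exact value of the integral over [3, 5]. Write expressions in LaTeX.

The denominator factors as 3 \left(x - 2\right) \left(2 x + 3\right); partial fractions split f into directly integrable pieces: - \frac{20}{21 \left(2 x + 3\right)} + \frac{10}{21 \left(x - 2\right)}.
F(x) = \frac{10 \log{\left(x - 2 \right)}}{21} - \frac{10 \log{\left(x + \frac{3}{2} \right)}}{21} is an antiderivative of f.
Check: d/dx[\frac{10 \log{\left(x - 2 \right)}}{21} - \frac{10 \log{\left(x + \frac{3}{2} \right)}}{21}] = \frac{10}{6 x^{2} - 3 x - 18} = f(x).
F(5) = - \frac{10 \log{\left(\frac{13}{2} \right)}}{21} + \frac{10 \log{\left(3 \right)}}{21}; F(3) = - \frac{10 \log{\left(\frac{9}{2} \right)}}{21}.
Integral = F(5) - F(3) = - \frac{10 \log{\left(\frac{13}{2} \right)}}{21} + \frac{10 \log{\left(3 \right)}}{21} + \frac{10 \log{\left(\frac{9}{2} \right)}}{21}.

Antiderivative: F(x) = \frac{10 \log{\left(x - 2 \right)}}{21} - \frac{10 \log{\left(x + \frac{3}{2} \right)}}{21}; value = - \frac{10 \log{\left(\frac{13}{2} \right)}}{21} + \frac{10 \log{\left(3 \right)}}{21} + \frac{10 \log{\left(\frac{9}{2} \right)}}{21}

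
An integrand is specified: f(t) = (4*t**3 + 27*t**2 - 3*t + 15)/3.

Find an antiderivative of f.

An antiderivative is F(t) = t**4/3 + 3*t**3 - t**2/2 + 5*t.

Any candidate F(t) must reproduce f(t) exactly when differentiated.
Check: d/dt[t**4/3 + 3*t**3 - t**2/2 + 5*t] = 4*t**3/3 + 9*t**2 - t + 5, which equals f(t).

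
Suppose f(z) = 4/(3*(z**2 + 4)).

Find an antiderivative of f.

A first test for any F(z): its z-derivative must equal f(z) identically.
Check: d/dz[2*atan(z/2)/3] = 4/(3*z**2 + 12), which equals f(z).

An antiderivative is F(z) = 2*atan(z/2)/3.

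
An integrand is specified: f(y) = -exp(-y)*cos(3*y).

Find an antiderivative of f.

Whatever form F(y) takes, F'(y) = f(y) is non-negotiable.
Check: d/dy[-3*exp(-y)*sin(3*y)/10 + exp(-y)*cos(3*y)/10] = -exp(-y)*cos(3*y) = f(y).

An antiderivative is F(y) = -3*exp(-y)*sin(3*y)/10 + exp(-y)*cos(3*y)/10.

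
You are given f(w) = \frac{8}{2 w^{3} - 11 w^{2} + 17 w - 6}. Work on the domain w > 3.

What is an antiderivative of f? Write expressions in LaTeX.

Factor the denominator (\left(w - 3\right) \left(w - 2\right) \left(2 w - 1\right)) and decompose: f = \frac{32}{15 \left(2 w - 1\right)} - \frac{8}{3 \left(w - 2\right)} + \frac{8}{5 \left(w - 3\right)}; each piece integrates to a log, atan, or power term.
Check: d/dw[\frac{8 \log{\left(w - 3 \right)}}{5} - \frac{8 \log{\left(w - 2 \right)}}{3} + \frac{16 \log{\left(w - \frac{1}{2} \right)}}{15}] = \frac{8}{2 w^{3} - 11 w^{2} + 17 w - 6} = f(w).

An antiderivative is F(w) = \frac{8 \log{\left(w - 3 \right)}}{5} - \frac{8 \log{\left(w - 2 \right)}}{3} + \frac{16 \log{\left(w - \frac{1}{2} \right)}}{15}.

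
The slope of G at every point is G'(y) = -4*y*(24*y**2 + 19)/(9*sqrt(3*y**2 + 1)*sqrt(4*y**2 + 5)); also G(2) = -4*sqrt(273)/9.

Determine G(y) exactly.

G'(y) has the shape u'v + uv' for u = -4*sqrt(3*y**2 + 1)/9 and v = sqrt(4*y**2 + 5) — it is the derivative of the product u*v.
A general antiderivative is -4*sqrt(3*y**2 + 1)*sqrt(4*y**2 + 5)/9 + C.
The condition gives C = -4*sqrt(273)/9 - (-4*sqrt(273)/9) = 0.
So G(y) = -4*sqrt(3*y**2 + 1)*sqrt(4*y**2 + 5)/9.
Check: d/dy[-4*sqrt(3*y**2 + 1)*sqrt(4*y**2 + 5)/9] = (-96*y**3 - 76*y)/(9*sqrt(3*y**2 + 1)*sqrt(4*y**2 + 5)), which equals G'(y).

G(y) = -4*sqrt(3*y**2 + 1)*sqrt(4*y**2 + 5)/9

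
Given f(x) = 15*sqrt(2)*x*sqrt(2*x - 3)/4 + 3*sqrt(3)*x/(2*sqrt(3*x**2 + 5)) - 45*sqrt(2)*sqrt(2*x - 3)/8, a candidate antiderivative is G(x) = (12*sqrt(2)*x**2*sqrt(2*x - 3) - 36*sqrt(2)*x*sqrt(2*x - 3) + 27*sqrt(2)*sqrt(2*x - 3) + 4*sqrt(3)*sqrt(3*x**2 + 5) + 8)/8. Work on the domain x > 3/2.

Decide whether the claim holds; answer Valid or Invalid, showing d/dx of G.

d/dx[G] = (60*sqrt(2)*x**2*sqrt(3*x**2 + 5) + 12*sqrt(3)*x*sqrt(2*x - 3) - 180*sqrt(2)*x*sqrt(3*x**2 + 5) + 135*sqrt(2)*sqrt(3*x**2 + 5))/(8*sqrt(2*x - 3)*sqrt(3*x**2 + 5))
This equals f(x) exactly, so the claim holds.

Valid - the claim checks out under differentiation.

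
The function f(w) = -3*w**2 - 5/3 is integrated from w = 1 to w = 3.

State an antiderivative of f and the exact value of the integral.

Antiderivative: F(w) = -w**3 - 5*w/3; value = -88/3

Since d/dw undoes antidifferentiation here, F'(w) = f(w) is required of F(w).
F(w) = -w**3 - 5*w/3 is an antiderivative of f.
Check: d/dw[-w**3 - 5*w/3] = -3*w**2 - 5/3 = f(w).
F(3) = -32; F(1) = -8/3.
Integral = F(3) - F(1) = -88/3.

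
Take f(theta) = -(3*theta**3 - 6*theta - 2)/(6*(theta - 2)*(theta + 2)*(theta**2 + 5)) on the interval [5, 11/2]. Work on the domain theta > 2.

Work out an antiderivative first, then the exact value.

Antiderivative: F(theta) = -5*log(theta - 2)/108 - 7*log(theta + 2)/108 - 7*log(theta**2 + 5)/36 - sqrt(5)*atan(sqrt(5)*theta/5)/135; value = -7*log(141/4)/36 - 7*log(15/2)/108 - 5*log(7/2)/108 - sqrt(5)*atan(11*sqrt(5)/10)/135 + sqrt(5)*atan(sqrt(5))/135 + 5*log(3)/108 + 7*log(7)/108 + 7*log(30)/36

Factor the denominator (6*(theta - 2)*(theta + 2)*(theta**2 + 5)) and decompose: f = -(21*theta + 2)/(54*(theta**2 + 5)) - 7/(108*(theta + 2)) - 5/(108*(theta - 2)); each piece integrates to a log, atan, or power term.
F(theta) = -5*log(theta - 2)/108 - 7*log(theta + 2)/108 - 7*log(theta**2 + 5)/36 - sqrt(5)*atan(sqrt(5)*theta/5)/135 is an antiderivative of f.
Check: d/dtheta[-5*log(theta - 2)/108 - 7*log(theta + 2)/108 - 7*log(theta**2 + 5)/36 - sqrt(5)*atan(sqrt(5)*theta/5)/135] = (-3*theta**3 + 6*theta + 2)/(6*theta**4 + 6*theta**2 - 120), which equals f(theta).
F(11/2) = -7*log(141/4)/36 - 7*log(15/2)/108 - 5*log(7/2)/108 - sqrt(5)*atan(11*sqrt(5)/10)/135; F(5) = -7*log(30)/36 - 7*log(7)/108 - 5*log(3)/108 - sqrt(5)*atan(sqrt(5))/135.
Integral = F(11/2) - F(5) = -7*log(141/4)/36 - 7*log(15/2)/108 - 5*log(7/2)/108 - sqrt(5)*atan(11*sqrt(5)/10)/135 + sqrt(5)*atan(sqrt(5))/135 + 5*log(3)/108 + 7*log(7)/108 + 7*log(30)/36.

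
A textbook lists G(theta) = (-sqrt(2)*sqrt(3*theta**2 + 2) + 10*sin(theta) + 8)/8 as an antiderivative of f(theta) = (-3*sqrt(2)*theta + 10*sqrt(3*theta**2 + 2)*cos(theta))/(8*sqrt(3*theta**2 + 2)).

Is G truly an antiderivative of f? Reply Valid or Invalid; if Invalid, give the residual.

d/dtheta[G] = (-3*sqrt(2)*theta + 10*sqrt(3*theta**2 + 2)*cos(theta))/(8*sqrt(3*theta**2 + 2))
This equals f(theta) exactly, so the claim holds.

Valid. The derivative of G reproduces f.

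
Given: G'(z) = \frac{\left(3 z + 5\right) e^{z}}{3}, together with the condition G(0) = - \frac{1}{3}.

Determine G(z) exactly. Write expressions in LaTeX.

G'(z) has the shape u'v + uv' for u = z + \frac{2}{3} and v = e^{z} — it is the derivative of the product u*v.
A general antiderivative is \frac{\left(3 z + 2\right) e^{z}}{3} + C.
The condition gives C = - \frac{1}{3} - (\frac{2}{3}) = -1.
So G(z) = z e^{z} + \frac{2 e^{z}}{3} - 1.
Check: d/dz[z e^{z} + \frac{2 e^{z}}{3} - 1] = z e^{z} + \frac{5 e^{z}}{3}, which equals G'(z).

G(z) = z e^{z} + \frac{2 e^{z}}{3} - 1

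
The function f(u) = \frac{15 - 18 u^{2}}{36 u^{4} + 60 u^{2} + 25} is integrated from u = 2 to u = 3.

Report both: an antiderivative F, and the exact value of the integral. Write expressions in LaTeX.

Recognize the product-rule pattern: f = v'r + vr' with v = u, r = \frac{1}{2 u^{2} + \frac{5}{3}}, so integration by parts undoes it.
F(u) = \frac{u}{2 u^{2} + \frac{5}{3}} is an antiderivative of f.
Check: d/du[\frac{u}{2 u^{2} + \frac{5}{3}}] = \frac{15 - 18 u^{2}}{36 u^{4} + 60 u^{2} + 25} = f(u).
F(3) = \frac{9}{59}; F(2) = \frac{6}{29}.
Integral = F(3) - F(2) = - \frac{93}{1711}.

Antiderivative: F(u) = \frac{u}{2 u^{2} + \frac{5}{3}}; value = - \frac{93}{1711}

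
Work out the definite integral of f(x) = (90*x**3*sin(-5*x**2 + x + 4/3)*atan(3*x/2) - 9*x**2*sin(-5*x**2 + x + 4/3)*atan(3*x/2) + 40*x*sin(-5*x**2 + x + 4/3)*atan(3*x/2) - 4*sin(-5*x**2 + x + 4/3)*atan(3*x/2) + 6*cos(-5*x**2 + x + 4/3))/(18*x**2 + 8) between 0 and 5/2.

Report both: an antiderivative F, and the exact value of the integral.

Recognize the product-rule pattern: f = u'v + uv' with u = atan(3*x/2)/2, v = cos(-5*x**2 + x + 4/3), so integration by parts undoes it.
F(x) = cos(-5*x**2 + x + 4/3)*atan(3*x/2)/2 is an antiderivative of f.
Check: d/dx[cos(-5*x**2 + x + 4/3)*atan(3*x/2)/2] = (90*x**3*sin(-5*x**2 + x + 4/3)*atan(3*x/2) - 9*x**2*sin(-5*x**2 + x + 4/3)*atan(3*x/2) + 40*x*sin(-5*x**2 + x + 4/3)*atan(3*x/2) - 4*sin(-5*x**2 + x + 4/3)*atan(3*x/2) + 6*cos(-5*x**2 + x + 4/3))/(18*x**2 + 8) = f(x).
F(5/2) = cos(329/12)*atan(15/4)/2; F(0) = 0.
Integral = F(5/2) - F(0) = cos(329/12)*atan(15/4)/2.

Antiderivative: F(x) = cos(-5*x**2 + x + 4/3)*atan(3*x/2)/2; value = cos(329/12)*atan(15/4)/2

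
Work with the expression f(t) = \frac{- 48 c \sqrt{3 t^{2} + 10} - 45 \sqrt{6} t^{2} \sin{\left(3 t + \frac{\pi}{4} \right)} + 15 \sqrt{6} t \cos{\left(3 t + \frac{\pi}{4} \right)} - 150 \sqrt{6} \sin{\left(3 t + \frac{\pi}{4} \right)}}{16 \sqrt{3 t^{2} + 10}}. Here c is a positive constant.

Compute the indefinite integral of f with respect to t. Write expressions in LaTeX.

F(t) = - 3 c t + \frac{15 \sqrt{\frac{t^{2}}{2} + \frac{5}{3}} \cos{\left(3 t + \frac{\pi}{4} \right)}}{8} + C

A candidate is checked by its d/dt: the result must match f(t).
Check: d/dt[- 3 c t + \frac{15 \sqrt{\frac{t^{2}}{2} + \frac{5}{3}} \cos{\left(3 t + \frac{\pi}{4} \right)}}{8}] = \frac{- 48 c \sqrt{3 t^{2} + 10} - 45 \sqrt{6} t^{2} \sin{\left(3 t + \frac{\pi}{4} \right)} + 15 \sqrt{6} t \cos{\left(3 t + \frac{\pi}{4} \right)} - 150 \sqrt{6} \sin{\left(3 t + \frac{\pi}{4} \right)}}{16 \sqrt{3 t^{2} + 10}} = f(t).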